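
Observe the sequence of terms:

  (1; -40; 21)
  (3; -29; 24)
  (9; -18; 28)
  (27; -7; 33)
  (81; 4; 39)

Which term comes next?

(243; 15; 46)

For the first entry, ×3 each step: 1, 3, 9, 27, 81 → 243.
Second entry — +11 each step: -40, -29, -18, -7, 4 → 15.
For the third entry, differences are 3, 4, 5, … (increasing by 1 each time): 21, 24, 28, 33, 39 → 46.
So the next term is (243; 15; 46).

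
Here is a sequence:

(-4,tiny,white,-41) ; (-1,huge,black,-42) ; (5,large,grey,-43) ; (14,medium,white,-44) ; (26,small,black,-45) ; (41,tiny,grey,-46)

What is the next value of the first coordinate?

59

First coordinate — differences are 3, 6, 9, … (increasing by 3 each time): -4, -1, 5, 14, 26, 41 → 59.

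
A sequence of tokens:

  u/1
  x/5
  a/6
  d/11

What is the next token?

g/17

For the letter, letters move forward 3 places in the alphabet, wrapping Z→A: u, x, a, d → g.
Second component: 1, 5, 6, 11 → 17 (each term is the sum of the two before it).
Putting it together: g/17.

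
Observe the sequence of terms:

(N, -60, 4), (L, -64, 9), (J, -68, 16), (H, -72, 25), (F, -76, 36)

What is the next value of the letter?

D

Letter: letters move back 2 places in the alphabet, so N, L, J, H, F → D.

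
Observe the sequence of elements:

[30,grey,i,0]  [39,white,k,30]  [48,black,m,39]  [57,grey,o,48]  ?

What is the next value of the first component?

First component: +9 each step, so 30, 39, 48, 57 → 66.

66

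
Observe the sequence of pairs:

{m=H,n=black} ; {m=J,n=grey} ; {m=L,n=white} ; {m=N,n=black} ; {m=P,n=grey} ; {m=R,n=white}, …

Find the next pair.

M: letters move forward 2 places in the alphabet, so H, J, L, N, P, R → T.
N: repeats black → grey → white; black, grey, white, black, grey, white → black.
Putting it together: {m=T,n=black}.

{m=T,n=black}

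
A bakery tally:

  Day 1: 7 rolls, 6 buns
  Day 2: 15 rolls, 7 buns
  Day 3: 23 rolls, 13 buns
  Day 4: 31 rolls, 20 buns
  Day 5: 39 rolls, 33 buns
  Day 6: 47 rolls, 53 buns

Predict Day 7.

55 rolls, 86 buns

Rolls goes 7, 15, 23, 31, 39, 47 → 55 (+8 each step).
Buns: each term is the sum of the two before it, so 6, 7, 13, 20, 33, 53 → 86.
Putting it together: 55 rolls, 86 buns.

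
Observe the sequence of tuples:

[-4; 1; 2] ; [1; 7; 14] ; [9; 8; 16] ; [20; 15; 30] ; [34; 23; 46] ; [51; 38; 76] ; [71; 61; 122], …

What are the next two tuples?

[94; 99; 198], [120; 160; 320]

First component: differences are 5, 8, 11, … (increasing by 3 each time), so -4, 1, 9, 20, 34, 51, 71 → 94 → 120.
For the second component, each term is the sum of the two before it: 1, 7, 8, 15, 23, 38, 61 → 99 → 160.
Third component: 2, 14, 16, 30, 46, 76, 122 → 198 → 320 (always 2 × the second component).
So the next two tuples are [94; 99; 198] and [120; 160; 320].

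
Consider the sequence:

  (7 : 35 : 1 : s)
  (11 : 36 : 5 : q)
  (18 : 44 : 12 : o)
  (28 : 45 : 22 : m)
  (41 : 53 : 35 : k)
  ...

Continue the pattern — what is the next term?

For the first component, differences are 4, 7, 10, … (increasing by 3 each time): 7, 11, 18, 28, 41 → 57.
Second component — alternating steps +1, +8, +1, +8, …: 35, 36, 44, 45, 53 → 54.
Third component: always 6 less than the first component; 1, 5, 12, 22, 35 → 51.
Letter: s, q, o, m, k → i (letters move back 2 places in the alphabet).
Putting it together: (57 : 54 : 51 : i).

(57 : 54 : 51 : i)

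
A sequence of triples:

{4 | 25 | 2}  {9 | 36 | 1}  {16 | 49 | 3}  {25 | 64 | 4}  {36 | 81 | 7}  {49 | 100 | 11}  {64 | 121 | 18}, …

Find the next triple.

First entry: perfect squares: 2², 3², 4², …, so 4, 9, 16, 25, 36, 49, 64 → 81.
For the second entry, perfect squares: 5², 6², 7², …: 25, 36, 49, 64, 81, 100, 121 → 144.
For the third entry, each term is the sum of the two before it: 2, 1, 3, 4, 7, 11, 18 → 29.
So the next triple is {81 | 144 | 29}.

{81 | 144 | 29}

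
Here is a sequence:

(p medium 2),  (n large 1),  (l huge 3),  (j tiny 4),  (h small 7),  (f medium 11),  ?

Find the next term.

(d large 18)

Letter: letters move back 2 places in the alphabet; p, n, l, j, h, f → d.
Size goes medium, large, huge, tiny, small, medium → large (repeats medium → large → huge → tiny → small).
Third coordinate goes 2, 1, 3, 4, 7, 11 → 18 (each term is the sum of the two before it).
So the next term is (d large 18).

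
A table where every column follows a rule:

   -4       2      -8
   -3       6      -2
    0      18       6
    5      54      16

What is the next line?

First component goes -4, -3, 0, 5 → 12 (differences are 1, 3, 5, … (increasing by 2 each time)).
Second component — ×3 each step: 2, 6, 18, 54 → 162.
Third component — differences are 6, 8, 10, … (increasing by 2 each time): -8, -2, 6, 16 → 28.
Putting it together: 12  162  28.

12  162  28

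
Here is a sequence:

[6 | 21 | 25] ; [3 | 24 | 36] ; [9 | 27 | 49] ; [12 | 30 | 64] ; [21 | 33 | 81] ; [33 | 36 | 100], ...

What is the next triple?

First entry: 6, 3, 9, 12, 21, 33 → 54 (each term is the sum of the two before it).
Second entry goes 21, 24, 27, 30, 33, 36 → 39 (+3 each step).
Third entry — perfect squares: 5², 6², 7², …: 25, 36, 49, 64, 81, 100 → 121.
Putting it together: [54 | 39 | 121].

[54 | 39 | 121]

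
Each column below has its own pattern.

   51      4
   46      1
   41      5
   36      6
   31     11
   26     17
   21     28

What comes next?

16  45

First component goes 51, 46, 41, 36, 31, 26, 21 → 16 (−5 each step).
Second component: each term is the sum of the two before it; 4, 1, 5, 6, 11, 17, 28 → 45.
So the next row is 16  45.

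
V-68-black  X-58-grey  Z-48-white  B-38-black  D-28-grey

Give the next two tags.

F-18-white then H-8-black

Letter: letters move forward 2 places in the alphabet, wrapping Z→A, so V, X, Z, B, D → F → H.
For the second component, −10 each step: 68, 58, 48, 38, 28 → 18 → 8.
For the shade, repeats black → grey → white: black, grey, white, black, grey → white → black.
So the next two tags are F-18-white and H-8-black.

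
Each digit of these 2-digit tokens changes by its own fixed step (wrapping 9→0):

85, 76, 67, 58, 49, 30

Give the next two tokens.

21 then 12

First digit: −1 each step, mod 10; 8, 7, 6, 5, 4, 3 → 2 → 1.
For the second digit, +1 each step, mod 10: 5, 6, 7, 8, 9, 0 → 1 → 2.
So the next two tokens are 21 and 12.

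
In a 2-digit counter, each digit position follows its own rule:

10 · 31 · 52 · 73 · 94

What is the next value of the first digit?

1

First digit: +2 each step, mod 10; 1, 3, 5, 7, 9 → 1.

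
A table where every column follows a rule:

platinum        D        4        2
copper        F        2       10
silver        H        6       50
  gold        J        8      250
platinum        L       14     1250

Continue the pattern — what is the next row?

copper  N  22  6250

Metal — repeats platinum → copper → silver → gold: platinum, copper, silver, gold, platinum → copper.
Letter goes D, F, H, J, L → N (letters move forward 2 places in the alphabet).
Third component: each term is the sum of the two before it; 4, 2, 6, 8, 14 → 22.
Fourth component: ×5 each step, so 2, 10, 50, 250, 1250 → 6250.
Putting it together: copper  N  22  6250.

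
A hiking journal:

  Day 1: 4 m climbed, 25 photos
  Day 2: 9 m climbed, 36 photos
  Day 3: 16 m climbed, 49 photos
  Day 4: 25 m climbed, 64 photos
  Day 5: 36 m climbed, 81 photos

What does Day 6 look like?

49 m climbed, 100 photos

M climbed: 4, 9, 16, 25, 36 → 49 (perfect squares: 2², 3², 4², …).
Photos: 25, 36, 49, 64, 81 → 100 (perfect squares: 5², 6², 7², …).
So the next row is 49 m climbed, 100 photos.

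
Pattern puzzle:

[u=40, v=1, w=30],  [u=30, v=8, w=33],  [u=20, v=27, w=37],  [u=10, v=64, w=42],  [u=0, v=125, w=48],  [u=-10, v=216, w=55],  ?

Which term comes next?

[u=-20, v=343, w=63]

U: 40, 30, 20, 10, 0, -10 → -20 (−10 each step).
V — perfect cubes: 1³, 2³, 3³, …: 1, 8, 27, 64, 125, 216 → 343.
For the w, differences are 3, 4, 5, … (increasing by 1 each time): 30, 33, 37, 42, 48, 55 → 63.
Putting it together: [u=-20, v=343, w=63].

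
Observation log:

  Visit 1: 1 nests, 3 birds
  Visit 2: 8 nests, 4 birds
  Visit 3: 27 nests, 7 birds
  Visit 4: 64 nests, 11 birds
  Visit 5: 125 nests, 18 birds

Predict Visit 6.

216 nests, 29 birds

Nests: perfect cubes: 1³, 2³, 3³, …, so 1, 8, 27, 64, 125 → 216.
Birds: each term is the sum of the two before it; 3, 4, 7, 11, 18 → 29.
So the next record is 216 nests, 29 birds.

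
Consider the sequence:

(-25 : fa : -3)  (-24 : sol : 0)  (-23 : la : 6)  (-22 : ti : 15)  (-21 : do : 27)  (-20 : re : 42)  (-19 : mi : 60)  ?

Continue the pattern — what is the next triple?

(-18 : fa : 81)

First coordinate: +1 each step, so -25, -24, -23, -22, -21, -20, -19 → -18.
Note: fa, sol, la, ti, do, re, mi → fa (runs through the solfège scale do→ti).
Third coordinate goes -3, 0, 6, 15, 27, 42, 60 → 81 (differences are 3, 6, 9, … (increasing by 3 each time)).
Putting it together: (-18 : fa : 81).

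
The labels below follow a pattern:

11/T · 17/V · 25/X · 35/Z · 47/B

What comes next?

61/D

First component: differences are 6, 8, 10, … (increasing by 2 each time), so 11, 17, 25, 35, 47 → 61.
Letter: letters move forward 2 places in the alphabet, wrapping Z→A, so T, V, X, Z, B → D.
So the next label is 61/D.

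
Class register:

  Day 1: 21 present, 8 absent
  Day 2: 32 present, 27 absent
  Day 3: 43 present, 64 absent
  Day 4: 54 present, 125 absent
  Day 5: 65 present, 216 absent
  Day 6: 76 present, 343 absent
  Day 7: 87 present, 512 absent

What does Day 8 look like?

Present goes 21, 32, 43, 54, 65, 76, 87 → 98 (+11 each step).
Absent goes 8, 27, 64, 125, 216, 343, 512 → 729 (perfect cubes: 2³, 3³, 4³, …).
Putting it together: 98 present, 729 absent.

98 present, 729 absent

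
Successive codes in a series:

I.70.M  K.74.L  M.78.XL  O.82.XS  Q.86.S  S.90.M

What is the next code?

U.94.L

Letter: I, K, M, O, Q, S → U (letters move forward 2 places in the alphabet).
Second component — +4 each step: 70, 74, 78, 82, 86, 90 → 94.
Size — repeats M → L → XL → XS → S: M, L, XL, XS, S, M → L.
So the next code is U.94.L.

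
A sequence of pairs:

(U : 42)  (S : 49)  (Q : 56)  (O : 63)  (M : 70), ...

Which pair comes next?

For the letter, letters move back 2 places in the alphabet: U, S, Q, O, M → K.
Second slot: +7 each step, so 42, 49, 56, 63, 70 → 77.
Putting it together: (K : 77).

(K : 77)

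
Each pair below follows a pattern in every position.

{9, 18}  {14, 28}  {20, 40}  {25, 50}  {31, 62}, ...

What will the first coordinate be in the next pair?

For the first coordinate, alternating steps +5, +6, +5, +6, …: 9, 14, 20, 25, 31 → 36.

36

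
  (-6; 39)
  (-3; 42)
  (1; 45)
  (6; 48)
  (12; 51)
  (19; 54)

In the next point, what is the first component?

First component: -6, -3, 1, 6, 12, 19 → 27 (differences are 3, 4, 5, … (increasing by 1 each time)).

27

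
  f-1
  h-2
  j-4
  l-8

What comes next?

Letter: f, h, j, l → n (letters move forward 2 places in the alphabet).
Second component: 1, 2, 4, 8 → 16 (×2 each step).
So the next label is n-16.

n-16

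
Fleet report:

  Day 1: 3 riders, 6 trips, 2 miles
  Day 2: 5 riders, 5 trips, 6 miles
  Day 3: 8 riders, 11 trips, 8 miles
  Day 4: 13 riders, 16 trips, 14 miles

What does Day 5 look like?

Riders: 3, 5, 8, 13 → 21 (each term is the sum of the two before it).
Trips — each term is the sum of the two before it: 6, 5, 11, 16 → 27.
Miles: 2, 6, 8, 14 → 22 (each term is the sum of the two before it).
Combining the parts gives 21 riders, 27 trips, 22 miles.

21 riders, 27 trips, 22 miles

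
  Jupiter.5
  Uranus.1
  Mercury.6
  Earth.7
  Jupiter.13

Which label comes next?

Uranus.20

Planet: repeats Jupiter → Uranus → Mercury → Earth, so Jupiter, Uranus, Mercury, Earth, Jupiter → Uranus.
Second component: 5, 1, 6, 7, 13 → 20 (each term is the sum of the two before it).
Putting it together: Uranus.20.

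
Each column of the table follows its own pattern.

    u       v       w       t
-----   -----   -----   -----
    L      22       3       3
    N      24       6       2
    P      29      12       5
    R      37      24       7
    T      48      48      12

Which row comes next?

Column u: L, N, P, R, T → V (letters move forward 2 places in the alphabet).
Column v: 22, 24, 29, 37, 48 → 62 (differences are 2, 5, 8, … (increasing by 3 each time)).
Column w: ×2 each step; 3, 6, 12, 24, 48 → 96.
Column t: each term is the sum of the two before it, so 3, 2, 5, 7, 12 → 19.
Putting it together: V  62  96  19.

V  62  96  19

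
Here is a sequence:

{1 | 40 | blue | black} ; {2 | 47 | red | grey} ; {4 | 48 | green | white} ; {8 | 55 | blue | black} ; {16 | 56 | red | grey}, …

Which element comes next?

First component: 1, 2, 4, 8, 16 → 32 (×2 each step).
Second component: alternating steps +7, +1, +7, +1, …, so 40, 47, 48, 55, 56 → 63.
Colour — repeats blue → red → green: blue, red, green, blue, red → green.
Shade — repeats black → grey → white: black, grey, white, black, grey → white.
Combining the parts gives {32 | 63 | green | white}.

{32 | 63 | green | white}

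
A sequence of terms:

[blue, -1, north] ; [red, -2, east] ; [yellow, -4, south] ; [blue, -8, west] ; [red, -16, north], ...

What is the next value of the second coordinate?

-32

For the second coordinate, ×2 each step: -1, -2, -4, -8, -16 → -32.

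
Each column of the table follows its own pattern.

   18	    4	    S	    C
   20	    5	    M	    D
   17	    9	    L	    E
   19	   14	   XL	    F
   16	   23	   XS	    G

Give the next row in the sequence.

First component: alternating steps +2, −3, +2, −3, …; 18, 20, 17, 19, 16 → 18.
Second component goes 4, 5, 9, 14, 23 → 37 (each term is the sum of the two before it).
Size goes S, M, L, XL, XS → S (runs through clothing sizes XS→XL).
Letter: letters move forward 1 place in the alphabet; C, D, E, F, G → H.
Combining the parts gives 18  37  S  H.

18  37  S  H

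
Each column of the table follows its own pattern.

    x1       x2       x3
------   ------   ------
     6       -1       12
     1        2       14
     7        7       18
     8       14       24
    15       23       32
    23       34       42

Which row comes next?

38  47  54

Column x1: 6, 1, 7, 8, 15, 23 → 38 (each term is the sum of the two before it).
Column x2: differences are 3, 5, 7, … (increasing by 2 each time); -1, 2, 7, 14, 23, 34 → 47.
Column x3 — differences are 2, 4, 6, … (increasing by 2 each time): 12, 14, 18, 24, 32, 42 → 54.
Combining the parts gives 38  47  54.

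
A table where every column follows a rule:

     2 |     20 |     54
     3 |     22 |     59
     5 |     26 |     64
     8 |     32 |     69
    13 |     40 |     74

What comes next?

First component: 2, 3, 5, 8, 13 → 21 (each term is the sum of the two before it).
Second component: differences are 2, 4, 6, … (increasing by 2 each time); 20, 22, 26, 32, 40 → 50.
Third component: +5 each step; 54, 59, 64, 69, 74 → 79.
So the next line is 21  50  79.

21  50  79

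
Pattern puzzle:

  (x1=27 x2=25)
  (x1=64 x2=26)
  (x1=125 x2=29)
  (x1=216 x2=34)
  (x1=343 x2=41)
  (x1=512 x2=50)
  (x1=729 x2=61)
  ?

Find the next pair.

X1: 27, 64, 125, 216, 343, 512, 729 → 1000 (perfect cubes: 3³, 4³, 5³, …).
X2: differences are 1, 3, 5, … (increasing by 2 each time); 25, 26, 29, 34, 41, 50, 61 → 74.
So the next pair is (x1=1000 x2=74).

(x1=1000 x2=74)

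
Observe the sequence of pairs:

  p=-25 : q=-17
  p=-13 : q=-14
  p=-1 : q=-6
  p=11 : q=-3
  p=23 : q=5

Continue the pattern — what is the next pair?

p=35 : q=8

For the p, +12 each step: -25, -13, -1, 11, 23 → 35.
For the q, alternating steps +3, +8, +3, +8, …: -17, -14, -6, -3, 5 → 8.
Combining the parts gives p=35 : q=8.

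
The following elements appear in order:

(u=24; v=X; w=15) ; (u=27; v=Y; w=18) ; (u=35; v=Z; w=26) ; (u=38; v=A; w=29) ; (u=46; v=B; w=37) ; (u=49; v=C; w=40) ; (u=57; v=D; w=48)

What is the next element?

For the u, alternating steps +3, +8, +3, +8, …: 24, 27, 35, 38, 46, 49, 57 → 60.
V — letters move forward 1 place in the alphabet, wrapping Z→A: X, Y, Z, A, B, C, D → E.
For the w, always 9 less than the u: 15, 18, 26, 29, 37, 40, 48 → 51.
So the next element is (u=60; v=E; w=51).

(u=60; v=E; w=51)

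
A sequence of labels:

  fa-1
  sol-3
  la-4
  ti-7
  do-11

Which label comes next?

Note goes fa, sol, la, ti, do → re (runs through the solfège scale do→ti).
Second component: each term is the sum of the two before it, so 1, 3, 4, 7, 11 → 18.
So the next label is re-18.

re-18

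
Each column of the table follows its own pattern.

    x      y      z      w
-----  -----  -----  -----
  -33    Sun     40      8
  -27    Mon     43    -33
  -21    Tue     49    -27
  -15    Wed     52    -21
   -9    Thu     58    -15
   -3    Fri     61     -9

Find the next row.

Column x: -33, -27, -21, -15, -9, -3 → 3 (+6 each step).
Column y: runs through the weekdays Mon→Sun, so Sun, Mon, Tue, Wed, Thu, Fri → Sat.
For the column z, alternating steps +3, +6, +3, +6, …: 40, 43, 49, 52, 58, 61 → 67.
Column w goes 8, -33, -27, -21, -15, -9 → -3 (always the previous value of the column x).
Putting it together: 3  Sat  67  -3.

3  Sat  67  -3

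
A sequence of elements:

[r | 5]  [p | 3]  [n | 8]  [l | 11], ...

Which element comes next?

Letter: r, p, n, l → j (letters move back 2 places in the alphabet).
Second component — each term is the sum of the two before it: 5, 3, 8, 11 → 19.
So the next element is [j | 19].

[j | 19]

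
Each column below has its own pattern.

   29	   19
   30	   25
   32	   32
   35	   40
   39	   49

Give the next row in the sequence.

First component goes 29, 30, 32, 35, 39 → 44 (differences are 1, 2, 3, … (increasing by 1 each time)).
For the second component, differences are 6, 7, 8, … (increasing by 1 each time): 19, 25, 32, 40, 49 → 59.
So the next row is 44  59.

44  59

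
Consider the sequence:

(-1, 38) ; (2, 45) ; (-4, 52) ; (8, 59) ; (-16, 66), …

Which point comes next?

(32, 73)

First part: ×(-2) each step, so -1, 2, -4, 8, -16 → 32.
Second part: +7 each step, so 38, 45, 52, 59, 66 → 73.
Combining the parts gives (32, 73).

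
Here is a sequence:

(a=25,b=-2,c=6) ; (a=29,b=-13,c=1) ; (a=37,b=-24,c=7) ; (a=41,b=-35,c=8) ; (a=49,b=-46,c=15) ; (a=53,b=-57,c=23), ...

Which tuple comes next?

A: alternating steps +4, +8, +4, +8, …; 25, 29, 37, 41, 49, 53 → 61.
For the b, −11 each step: -2, -13, -24, -35, -46, -57 → -68.
C goes 6, 1, 7, 8, 15, 23 → 38 (each term is the sum of the two before it).
So the next tuple is (a=61,b=-68,c=38).

(a=61,b=-68,c=38)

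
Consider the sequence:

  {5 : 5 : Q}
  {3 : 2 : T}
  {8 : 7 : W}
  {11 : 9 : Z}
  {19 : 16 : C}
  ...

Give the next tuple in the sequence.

First slot: each term is the sum of the two before it, so 5, 3, 8, 11, 19 → 30.
For the second slot, each term is the sum of the two before it: 5, 2, 7, 9, 16 → 25.
Letter: letters move forward 3 places in the alphabet, wrapping Z→A; Q, T, W, Z, C → F.
So the next tuple is {30 : 25 : F}.

{30 : 25 : F}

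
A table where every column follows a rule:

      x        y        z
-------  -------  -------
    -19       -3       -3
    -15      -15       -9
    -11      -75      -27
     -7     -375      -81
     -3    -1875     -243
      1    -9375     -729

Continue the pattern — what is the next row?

5  -46875  -2187

For the column x, +4 each step: -19, -15, -11, -7, -3, 1 → 5.
Column y: -3, -15, -75, -375, -1875, -9375 → -46875 (×5 each step).
Column z: ×3 each step, so -3, -9, -27, -81, -243, -729 → -2187.
Combining the parts gives 5  -46875  -2187.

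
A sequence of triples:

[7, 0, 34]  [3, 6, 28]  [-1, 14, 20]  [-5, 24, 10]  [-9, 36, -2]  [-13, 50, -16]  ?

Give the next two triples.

[-17, 66, -32], [-21, 84, -50]

First value: 7, 3, -1, -5, -9, -13 → -17 → -21 (−4 each step).
Second value — differences are 6, 8, 10, … (increasing by 2 each time): 0, 6, 14, 24, 36, 50 → 66 → 84.
Third value goes 34, 28, 20, 10, -2, -16 → -32 → -50 (together with the second value always sums to 34).
Putting the parts together: [-17, 66, -32] and then [-21, 84, -50].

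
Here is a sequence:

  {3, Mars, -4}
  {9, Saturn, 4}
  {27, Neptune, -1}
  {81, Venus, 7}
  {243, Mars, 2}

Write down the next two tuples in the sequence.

First value: ×3 each step; 3, 9, 27, 81, 243 → 729 → 2187.
Planet: repeats Mars → Saturn → Neptune → Venus, so Mars, Saturn, Neptune, Venus, Mars → Saturn → Neptune.
Third value: -4, 4, -1, 7, 2 → 10 → 5 (alternating steps +8, −5, +8, −5, …).
So the next two tuples are {729, Saturn, 10} and {2187, Neptune, 5}.

{729, Saturn, 10}, {2187, Neptune, 5}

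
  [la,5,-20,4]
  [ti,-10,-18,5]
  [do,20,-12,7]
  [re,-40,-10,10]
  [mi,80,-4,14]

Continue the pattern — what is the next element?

[fa,-160,-2,19]

For the note, runs through the solfège scale do→ti: la, ti, do, re, mi → fa.
Second component: ×(-2) each step, so 5, -10, 20, -40, 80 → -160.
Third component: alternating steps +2, +6, +2, +6, …; -20, -18, -12, -10, -4 → -2.
Fourth component — differences are 1, 2, 3, … (increasing by 1 each time): 4, 5, 7, 10, 14 → 19.
Combining the parts gives [fa,-160,-2,19].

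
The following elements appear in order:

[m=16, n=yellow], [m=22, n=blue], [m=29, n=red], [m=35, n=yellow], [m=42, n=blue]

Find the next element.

[m=48, n=red]

M goes 16, 22, 29, 35, 42 → 48 (alternating steps +6, +7, +6, +7, …).
N — repeats yellow → blue → red: yellow, blue, red, yellow, blue → red.
Putting it together: [m=48, n=red].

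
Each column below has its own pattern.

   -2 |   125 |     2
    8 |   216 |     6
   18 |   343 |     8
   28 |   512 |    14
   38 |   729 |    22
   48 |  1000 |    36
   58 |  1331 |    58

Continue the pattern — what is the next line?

First component — +10 each step: -2, 8, 18, 28, 38, 48, 58 → 68.
Second component: 125, 216, 343, 512, 729, 1000, 1331 → 1728 (perfect cubes: 5³, 6³, 7³, …).
For the third component, each term is the sum of the two before it: 2, 6, 8, 14, 22, 36, 58 → 94.
Combining the parts gives 68  1728  94.

68  1728  94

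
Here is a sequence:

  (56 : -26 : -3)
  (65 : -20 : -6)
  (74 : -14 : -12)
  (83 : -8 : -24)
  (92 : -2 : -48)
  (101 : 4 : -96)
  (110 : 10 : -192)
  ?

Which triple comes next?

(119 : 16 : -384)

First entry — +9 each step: 56, 65, 74, 83, 92, 101, 110 → 119.
Second entry: +6 each step, so -26, -20, -14, -8, -2, 4, 10 → 16.
Third entry — ×2 each step: -3, -6, -12, -24, -48, -96, -192 → -384.
Putting it together: (119 : 16 : -384).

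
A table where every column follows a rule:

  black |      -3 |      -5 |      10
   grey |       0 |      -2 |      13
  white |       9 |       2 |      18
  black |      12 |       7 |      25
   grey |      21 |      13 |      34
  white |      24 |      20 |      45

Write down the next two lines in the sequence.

black  33  28  58; grey  36  37  73

Shade: black, grey, white, black, grey, white → black → grey (repeats black → grey → white).
For the second component, alternating steps +3, +9, +3, +9, …: -3, 0, 9, 12, 21, 24 → 33 → 36.
For the third component, differences are 3, 4, 5, … (increasing by 1 each time): -5, -2, 2, 7, 13, 20 → 28 → 37.
Fourth component: differences are 3, 5, 7, … (increasing by 2 each time); 10, 13, 18, 25, 34, 45 → 58 → 73.
So the next two lines are black  33  28  58 and grey  36  37  73.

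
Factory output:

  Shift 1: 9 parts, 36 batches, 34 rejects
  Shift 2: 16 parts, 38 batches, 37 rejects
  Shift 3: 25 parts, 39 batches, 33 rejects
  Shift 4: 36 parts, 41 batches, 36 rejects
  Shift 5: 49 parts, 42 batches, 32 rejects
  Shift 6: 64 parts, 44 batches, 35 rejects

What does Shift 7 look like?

81 parts, 45 batches, 31 rejects

For the parts, perfect squares: 3², 4², 5², …: 9, 16, 25, 36, 49, 64 → 81.
For the batches, alternating steps +2, +1, +2, +1, …: 36, 38, 39, 41, 42, 44 → 45.
Rejects — alternating steps +3, −4, +3, −4, …: 34, 37, 33, 36, 32, 35 → 31.
Putting it together: 81 parts, 45 batches, 31 rejects.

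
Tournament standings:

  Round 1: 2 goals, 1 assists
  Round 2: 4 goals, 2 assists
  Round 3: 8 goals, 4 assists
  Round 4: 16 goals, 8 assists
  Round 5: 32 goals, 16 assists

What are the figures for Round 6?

Goals: ×2 each step, so 2, 4, 8, 16, 32 → 64.
Assists: ×2 each step; 1, 2, 4, 8, 16 → 32.
Putting it together: 64 goals, 32 assists.

64 goals, 32 assists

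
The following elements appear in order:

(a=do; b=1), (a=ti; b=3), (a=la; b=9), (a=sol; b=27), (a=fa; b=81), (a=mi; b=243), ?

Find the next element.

A goes do, ti, la, sol, fa, mi → re (runs backward through the solfège scale do→ti).
B: ×3 each step, so 1, 3, 9, 27, 81, 243 → 729.
So the next element is (a=re; b=729).

(a=re; b=729)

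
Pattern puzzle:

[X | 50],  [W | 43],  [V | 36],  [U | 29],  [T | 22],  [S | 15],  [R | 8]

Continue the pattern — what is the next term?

Letter goes X, W, V, U, T, S, R → Q (letters move back 1 place in the alphabet).
Second component: −7 each step; 50, 43, 36, 29, 22, 15, 8 → 1.
Putting it together: [Q | 1].

[Q | 1]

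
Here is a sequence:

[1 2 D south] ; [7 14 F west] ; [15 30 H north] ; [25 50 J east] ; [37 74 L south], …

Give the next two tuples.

[51 102 N west], [67 134 P north]

First slot: 1, 7, 15, 25, 37 → 51 → 67 (differences are 6, 8, 10, … (increasing by 2 each time)).
Second slot goes 2, 14, 30, 50, 74 → 102 → 134 (always 2 × the first slot).
Letter — letters move forward 2 places in the alphabet: D, F, H, J, L → N → P.
For the direction, repeats south → west → north → east: south, west, north, east, south → west → north.
Putting the parts together: [51 102 N west] and then [67 134 P north].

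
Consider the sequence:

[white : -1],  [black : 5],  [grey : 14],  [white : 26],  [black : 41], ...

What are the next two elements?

Shade: repeats white → black → grey; white, black, grey, white, black → grey → white.
For the second component, differences are 6, 9, 12, … (increasing by 3 each time): -1, 5, 14, 26, 41 → 59 → 80.
So the next two elements are [grey : 59] and [white : 80].

[grey : 59], [white : 80]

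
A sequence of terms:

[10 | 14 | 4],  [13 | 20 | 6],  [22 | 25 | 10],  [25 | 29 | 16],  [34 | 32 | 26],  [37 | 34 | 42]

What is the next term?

[46 | 35 | 68]

First value: alternating steps +3, +9, +3, +9, …, so 10, 13, 22, 25, 34, 37 → 46.
Second value: 14, 20, 25, 29, 32, 34 → 35 (differences are 6, 5, 4, … (decreasing by 1 each time)).
Third value: 4, 6, 10, 16, 26, 42 → 68 (each term is the sum of the two before it).
Putting it together: [46 | 35 | 68].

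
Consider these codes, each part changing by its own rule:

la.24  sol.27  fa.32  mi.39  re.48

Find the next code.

do.59

For the note, runs backward through the solfège scale do→ti: la, sol, fa, mi, re → do.
For the second component, differences are 3, 5, 7, … (increasing by 2 each time): 24, 27, 32, 39, 48 → 59.
Putting it together: do.59.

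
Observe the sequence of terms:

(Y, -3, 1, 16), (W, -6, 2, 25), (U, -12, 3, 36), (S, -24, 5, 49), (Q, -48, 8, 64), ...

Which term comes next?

(O, -96, 13, 81)

Letter — letters move back 2 places in the alphabet: Y, W, U, S, Q → O.
Second part — ×2 each step: -3, -6, -12, -24, -48 → -96.
Third part goes 1, 2, 3, 5, 8 → 13 (each term is the sum of the two before it).
Fourth part goes 16, 25, 36, 49, 64 → 81 (perfect squares: 4², 5², 6², …).
Putting it together: (O, -96, 13, 81).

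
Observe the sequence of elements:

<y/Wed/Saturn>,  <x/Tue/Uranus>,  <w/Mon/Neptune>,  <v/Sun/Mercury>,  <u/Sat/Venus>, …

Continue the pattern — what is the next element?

For the letter, letters move back 1 place in the alphabet: y, x, w, v, u → t.
Day: runs backward through the weekdays Mon→Sun, so Wed, Tue, Mon, Sun, Sat → Fri.
Planet goes Saturn, Uranus, Neptune, Mercury, Venus → Earth (runs through the planets Mercury→Neptune).
Putting it together: <t/Fri/Earth>.

<t/Fri/Earth>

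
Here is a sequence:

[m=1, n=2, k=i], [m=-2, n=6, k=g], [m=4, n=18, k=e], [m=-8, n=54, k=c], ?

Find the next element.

M: ×(-2) each step; 1, -2, 4, -8 → 16.
N: 2, 6, 18, 54 → 162 (×3 each step).
K goes i, g, e, c → a (letters move back 2 places in the alphabet).
Combining the parts gives [m=16, n=162, k=a].

[m=16, n=162, k=a]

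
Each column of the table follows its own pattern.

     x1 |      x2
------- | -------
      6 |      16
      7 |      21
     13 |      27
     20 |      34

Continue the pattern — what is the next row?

For the column x1, each term is the sum of the two before it: 6, 7, 13, 20 → 33.
Column x2 — differences are 5, 6, 7, … (increasing by 1 each time): 16, 21, 27, 34 → 42.
So the next row is 33  42.

33  42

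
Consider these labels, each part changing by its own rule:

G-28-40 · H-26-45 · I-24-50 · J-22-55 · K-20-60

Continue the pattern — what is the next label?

Letter: letters move forward 1 place in the alphabet, so G, H, I, J, K → L.
Second component — −2 each step: 28, 26, 24, 22, 20 → 18.
For the third component, +5 each step: 40, 45, 50, 55, 60 → 65.
Putting it together: L-18-65.

L-18-65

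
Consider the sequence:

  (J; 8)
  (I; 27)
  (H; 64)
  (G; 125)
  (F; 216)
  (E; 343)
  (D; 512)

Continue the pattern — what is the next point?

(C; 729)

Letter — letters move back 1 place in the alphabet: J, I, H, G, F, E, D → C.
For the second part, perfect cubes: 2³, 3³, 4³, …: 8, 27, 64, 125, 216, 343, 512 → 729.
Putting it together: (C; 729).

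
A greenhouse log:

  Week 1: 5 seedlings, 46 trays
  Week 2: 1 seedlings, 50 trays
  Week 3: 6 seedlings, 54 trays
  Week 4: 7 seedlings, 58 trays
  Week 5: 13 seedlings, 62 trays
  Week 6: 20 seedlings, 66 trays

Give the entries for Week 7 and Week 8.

For the seedlings, each term is the sum of the two before it: 5, 1, 6, 7, 13, 20 → 33 → 53.
Trays — +4 each step: 46, 50, 54, 58, 62, 66 → 70 → 74.
Putting the parts together: 33 seedlings, 70 trays and then 53 seedlings, 74 trays.

33 seedlings, 70 trays; 53 seedlings, 74 trays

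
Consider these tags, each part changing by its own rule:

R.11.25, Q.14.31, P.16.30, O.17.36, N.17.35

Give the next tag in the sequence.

Letter: letters move back 1 place in the alphabet; R, Q, P, O, N → M.
Second component: differences are 3, 2, 1, … (decreasing by 1 each time), so 11, 14, 16, 17, 17 → 16.
Third component: alternating steps +6, −1, +6, −1, …, so 25, 31, 30, 36, 35 → 41.
Combining the parts gives M.16.41.

M.16.41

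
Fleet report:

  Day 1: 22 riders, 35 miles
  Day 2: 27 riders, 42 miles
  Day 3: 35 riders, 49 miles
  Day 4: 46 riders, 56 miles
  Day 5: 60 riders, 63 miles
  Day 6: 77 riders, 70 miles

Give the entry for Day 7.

97 riders, 77 miles

Riders: differences are 5, 8, 11, … (increasing by 3 each time); 22, 27, 35, 46, 60, 77 → 97.
Miles — +7 each step: 35, 42, 49, 56, 63, 70 → 77.
Combining the parts gives 97 riders, 77 miles.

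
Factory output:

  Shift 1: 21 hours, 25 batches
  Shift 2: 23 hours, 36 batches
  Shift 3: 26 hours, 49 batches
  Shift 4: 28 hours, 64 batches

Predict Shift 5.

For the hours, alternating steps +2, +3, +2, +3, …: 21, 23, 26, 28 → 31.
Batches: 25, 36, 49, 64 → 81 (perfect squares: 5², 6², 7², …).
Putting it together: 31 hours, 81 batches.

31 hours, 81 batches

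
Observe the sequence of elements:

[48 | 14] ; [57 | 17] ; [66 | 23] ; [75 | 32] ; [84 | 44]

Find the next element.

[93 | 59]

First coordinate — +9 each step: 48, 57, 66, 75, 84 → 93.
Second coordinate: differences are 3, 6, 9, … (increasing by 3 each time), so 14, 17, 23, 32, 44 → 59.
So the next element is [93 | 59].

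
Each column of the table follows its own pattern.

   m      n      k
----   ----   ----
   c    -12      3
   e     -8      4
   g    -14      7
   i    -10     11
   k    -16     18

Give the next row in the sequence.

For the column m, letters move forward 2 places in the alphabet: c, e, g, i, k → m.
Column n: alternating steps +4, −6, +4, −6, …, so -12, -8, -14, -10, -16 → -12.
Column k: each term is the sum of the two before it, so 3, 4, 7, 11, 18 → 29.
Putting it together: m  -12  29.

m  -12  29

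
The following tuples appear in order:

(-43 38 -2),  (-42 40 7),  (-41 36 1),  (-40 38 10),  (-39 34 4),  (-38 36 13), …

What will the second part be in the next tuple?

32

First part: -43, -42, -41, -40, -39, -38 → -37 (+1 each step).
Second part: alternating steps +2, −4, +2, −4, …; 38, 40, 36, 38, 34, 36 → 32.
Third part: alternating steps +9, −6, +9, −6, …; -2, 7, 1, 10, 4, 13 → 7.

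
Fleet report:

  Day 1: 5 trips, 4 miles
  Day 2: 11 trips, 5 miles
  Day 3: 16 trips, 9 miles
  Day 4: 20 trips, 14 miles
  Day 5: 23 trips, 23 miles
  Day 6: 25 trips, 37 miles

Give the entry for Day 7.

26 trips, 60 miles

Trips: differences are 6, 5, 4, … (decreasing by 1 each time); 5, 11, 16, 20, 23, 25 → 26.
For the miles, each term is the sum of the two before it: 4, 5, 9, 14, 23, 37 → 60.
Putting it together: 26 trips, 60 miles.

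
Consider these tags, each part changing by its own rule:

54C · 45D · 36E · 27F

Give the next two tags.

18G then 9H

First component: −9 each step, so 54, 45, 36, 27 → 18 → 9.
Letter: letters move forward 1 place in the alphabet; C, D, E, F → G → H.
So the next two tags are 18G and 9H.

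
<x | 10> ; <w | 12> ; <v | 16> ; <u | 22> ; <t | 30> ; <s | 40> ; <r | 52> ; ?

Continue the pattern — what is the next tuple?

<q | 66>

Letter: letters move back 1 place in the alphabet; x, w, v, u, t, s, r → q.
Second value: differences are 2, 4, 6, … (increasing by 2 each time); 10, 12, 16, 22, 30, 40, 52 → 66.
So the next tuple is <q | 66>.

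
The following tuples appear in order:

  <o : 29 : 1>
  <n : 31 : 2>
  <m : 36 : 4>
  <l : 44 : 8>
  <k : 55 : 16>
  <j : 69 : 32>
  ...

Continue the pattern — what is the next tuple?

Letter: o, n, m, l, k, j → i (letters move back 1 place in the alphabet).
For the second part, differences are 2, 5, 8, … (increasing by 3 each time): 29, 31, 36, 44, 55, 69 → 86.
Third part: 1, 2, 4, 8, 16, 32 → 64 (×2 each step).
Combining the parts gives <i : 86 : 64>.

<i : 86 : 64>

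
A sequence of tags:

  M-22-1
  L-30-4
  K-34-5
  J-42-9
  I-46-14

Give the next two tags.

Letter: letters move back 1 place in the alphabet; M, L, K, J, I → H → G.
Second component: alternating steps +8, +4, +8, +4, …, so 22, 30, 34, 42, 46 → 54 → 58.
Third component: each term is the sum of the two before it, so 1, 4, 5, 9, 14 → 23 → 37.
So the next two tags are H-54-23 and G-58-37.

H-54-23, G-58-37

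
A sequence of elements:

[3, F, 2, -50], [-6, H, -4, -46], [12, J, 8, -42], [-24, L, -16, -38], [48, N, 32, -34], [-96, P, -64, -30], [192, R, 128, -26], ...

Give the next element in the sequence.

For the first value, ×(-2) each step: 3, -6, 12, -24, 48, -96, 192 → -384.
Letter — letters move forward 2 places in the alphabet: F, H, J, L, N, P, R → T.
Third value goes 2, -4, 8, -16, 32, -64, 128 → -256 (×(-2) each step).
For the fourth value, +4 each step: -50, -46, -42, -38, -34, -30, -26 → -22.
Putting it together: [-384, T, -256, -22].

[-384, T, -256, -22]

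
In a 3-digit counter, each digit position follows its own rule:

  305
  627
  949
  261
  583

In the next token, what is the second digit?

0

Second digit goes 0, 2, 4, 6, 8 → 0 (+2 each step, mod 10).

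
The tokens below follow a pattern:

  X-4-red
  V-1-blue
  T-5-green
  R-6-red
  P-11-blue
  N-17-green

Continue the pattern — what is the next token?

Letter: letters move back 2 places in the alphabet; X, V, T, R, P, N → L.
Second component goes 4, 1, 5, 6, 11, 17 → 28 (each term is the sum of the two before it).
Colour: red, blue, green, red, blue, green → red (repeats red → blue → green).
Putting it together: L-28-red.

L-28-red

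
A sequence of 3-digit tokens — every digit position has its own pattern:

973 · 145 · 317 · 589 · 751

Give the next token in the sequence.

First digit — +2 each step, mod 10: 9, 1, 3, 5, 7 → 9.
Second digit — −3 each step, mod 10: 7, 4, 1, 8, 5 → 2.
Third digit: 3, 5, 7, 9, 1 → 3 (+2 each step, mod 10).
Putting it together: 923.

923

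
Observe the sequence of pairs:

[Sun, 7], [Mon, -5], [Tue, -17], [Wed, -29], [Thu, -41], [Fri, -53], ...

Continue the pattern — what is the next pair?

Day — runs through the weekdays Mon→Sun: Sun, Mon, Tue, Wed, Thu, Fri → Sat.
Second coordinate: 7, -5, -17, -29, -41, -53 → -65 (−12 each step).
Combining the parts gives [Sat, -65].

[Sat, -65]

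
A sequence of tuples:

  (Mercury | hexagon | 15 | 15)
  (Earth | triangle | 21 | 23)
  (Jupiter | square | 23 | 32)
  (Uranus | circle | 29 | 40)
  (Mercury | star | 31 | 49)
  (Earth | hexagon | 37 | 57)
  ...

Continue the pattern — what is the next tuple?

For the planet, repeats Mercury → Earth → Jupiter → Uranus: Mercury, Earth, Jupiter, Uranus, Mercury, Earth → Jupiter.
Shape: repeats hexagon → triangle → square → circle → star; hexagon, triangle, square, circle, star, hexagon → triangle.
For the third entry, alternating steps +6, +2, +6, +2, …: 15, 21, 23, 29, 31, 37 → 39.
Fourth entry — alternating steps +8, +9, +8, +9, …: 15, 23, 32, 40, 49, 57 → 66.
Putting it together: (Jupiter | triangle | 39 | 66).

(Jupiter | triangle | 39 | 66)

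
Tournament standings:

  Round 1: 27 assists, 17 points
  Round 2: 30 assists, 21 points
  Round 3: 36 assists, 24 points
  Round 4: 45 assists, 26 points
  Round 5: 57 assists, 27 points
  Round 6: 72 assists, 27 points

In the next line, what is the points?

26

Points — differences are 4, 3, 2, … (decreasing by 1 each time): 17, 21, 24, 26, 27, 27 → 26.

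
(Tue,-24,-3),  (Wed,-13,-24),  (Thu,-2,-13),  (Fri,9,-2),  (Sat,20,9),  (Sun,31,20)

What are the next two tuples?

(Mon,42,31), (Tue,53,42)

Day: runs through the weekdays Mon→Sun; Tue, Wed, Thu, Fri, Sat, Sun → Mon → Tue.
For the second slot, +11 each step: -24, -13, -2, 9, 20, 31 → 42 → 53.
Third slot — always the previous value of the second slot: -3, -24, -13, -2, 9, 20 → 31 → 42.
So the next two tuples are (Mon,42,31) and (Tue,53,42).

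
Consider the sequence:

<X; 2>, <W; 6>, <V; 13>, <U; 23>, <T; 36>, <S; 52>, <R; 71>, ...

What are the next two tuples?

<Q; 93>, <P; 118>

For the letter, letters move back 1 place in the alphabet: X, W, V, U, T, S, R → Q → P.
Second component: differences are 4, 7, 10, … (increasing by 3 each time); 2, 6, 13, 23, 36, 52, 71 → 93 → 118.
Putting the parts together: <Q; 93> and then <P; 118>.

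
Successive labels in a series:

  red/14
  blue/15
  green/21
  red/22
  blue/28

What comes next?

Colour: repeats red → blue → green; red, blue, green, red, blue → green.
Second component: alternating steps +1, +6, +1, +6, …; 14, 15, 21, 22, 28 → 29.
So the next label is green/29.

green/29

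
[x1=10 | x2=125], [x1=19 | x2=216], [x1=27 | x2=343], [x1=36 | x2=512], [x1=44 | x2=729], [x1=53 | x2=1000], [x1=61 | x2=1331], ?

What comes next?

[x1=70 | x2=1728]

X1: alternating steps +9, +8, +9, +8, …, so 10, 19, 27, 36, 44, 53, 61 → 70.
For the x2, perfect cubes: 5³, 6³, 7³, …: 125, 216, 343, 512, 729, 1000, 1331 → 1728.
So the next element is [x1=70 | x2=1728].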